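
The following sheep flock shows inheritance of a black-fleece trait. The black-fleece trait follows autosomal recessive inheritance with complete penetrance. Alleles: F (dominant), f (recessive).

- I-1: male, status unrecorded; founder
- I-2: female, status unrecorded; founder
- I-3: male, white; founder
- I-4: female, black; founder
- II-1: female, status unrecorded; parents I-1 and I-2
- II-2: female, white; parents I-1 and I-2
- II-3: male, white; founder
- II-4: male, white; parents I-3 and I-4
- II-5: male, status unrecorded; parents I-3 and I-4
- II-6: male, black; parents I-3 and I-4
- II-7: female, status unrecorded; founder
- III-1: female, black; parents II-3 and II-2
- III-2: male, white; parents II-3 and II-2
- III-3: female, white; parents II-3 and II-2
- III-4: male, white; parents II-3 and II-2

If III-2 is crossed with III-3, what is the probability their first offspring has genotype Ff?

4/9

II-3 is white so carries F and passed f to III-1 (ff), so II-3 is Ff.
II-2 is white so carries F and passed f to III-1 (ff), so II-2 is Ff.
III-2 is a white offspring of II-3 (Ff) × II-2 (Ff), whose cross gives 1/4 FF : 1/2 Ff : 1/4 ff; conditioning on being white, III-2 is FF with probability 1/3, Ff with probability 2/3.
III-3 is a white offspring of II-3 (Ff) × II-2 (Ff), whose cross gives 1/4 FF : 1/2 Ff : 1/4 ff; conditioning on being white, III-3 is FF with probability 1/3, Ff with probability 2/3.
Summing over parental genotype combinations, P(offspring has genotype Ff) = 2/9·1/2 + 2/9·1/2 + 4/9·1/2 = 4/9.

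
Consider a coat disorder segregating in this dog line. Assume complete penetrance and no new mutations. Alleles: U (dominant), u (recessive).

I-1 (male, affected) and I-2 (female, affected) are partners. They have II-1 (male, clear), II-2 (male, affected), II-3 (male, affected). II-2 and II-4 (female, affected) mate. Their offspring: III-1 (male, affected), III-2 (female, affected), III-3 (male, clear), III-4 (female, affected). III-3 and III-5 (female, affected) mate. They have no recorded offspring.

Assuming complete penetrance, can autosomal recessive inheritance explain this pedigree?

Under autosomal recessive, II-1 (clear, male) cannot arise from I-1 (affected) × I-2 (affected).

No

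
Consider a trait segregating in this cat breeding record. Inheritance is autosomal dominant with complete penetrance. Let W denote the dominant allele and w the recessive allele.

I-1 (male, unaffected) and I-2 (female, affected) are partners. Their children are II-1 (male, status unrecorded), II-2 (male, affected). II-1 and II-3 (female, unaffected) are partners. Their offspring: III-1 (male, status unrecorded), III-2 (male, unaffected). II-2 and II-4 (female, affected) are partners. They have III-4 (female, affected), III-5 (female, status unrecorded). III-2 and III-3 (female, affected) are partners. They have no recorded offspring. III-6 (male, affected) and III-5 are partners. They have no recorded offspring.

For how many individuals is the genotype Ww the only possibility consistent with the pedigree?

Obligate heterozygotes: II-2 is affected so carries W and received w from I-1 (ww), so II-2 is Ww.
Every other individual is either homozygous by phenotype or has at least one consistent homozygous assignment, so the count is 1.

1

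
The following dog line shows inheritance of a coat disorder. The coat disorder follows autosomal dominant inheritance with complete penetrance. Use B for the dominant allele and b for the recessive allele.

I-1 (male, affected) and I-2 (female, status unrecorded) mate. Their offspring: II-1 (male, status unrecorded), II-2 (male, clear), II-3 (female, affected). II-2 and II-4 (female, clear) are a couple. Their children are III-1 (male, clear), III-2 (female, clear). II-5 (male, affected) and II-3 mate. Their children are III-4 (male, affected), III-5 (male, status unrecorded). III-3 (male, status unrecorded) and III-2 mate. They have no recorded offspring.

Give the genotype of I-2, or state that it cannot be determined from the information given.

I-2's phenotype is unrecorded, and no parent or child forces a single allele at both positions; consistent genotype assignments exist with I-2 as Bb or bb.

cannot be determined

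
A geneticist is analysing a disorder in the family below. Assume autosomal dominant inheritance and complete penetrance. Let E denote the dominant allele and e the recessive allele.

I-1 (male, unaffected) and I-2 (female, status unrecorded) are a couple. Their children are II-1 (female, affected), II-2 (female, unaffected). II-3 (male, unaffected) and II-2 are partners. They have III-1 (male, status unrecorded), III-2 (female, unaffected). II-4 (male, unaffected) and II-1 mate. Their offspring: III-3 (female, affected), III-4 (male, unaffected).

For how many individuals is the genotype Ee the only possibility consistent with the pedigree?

Obligate heterozygotes: I-2 passed E to II-1 (Ee, whose e came from I-1) and passed e to II-2 (ee), so I-2 is Ee; II-1 is affected so carries E and received e from I-1 (ee), so II-1 is Ee; III-3 is affected so carries E and received e from II-4 (ee), so III-3 is Ee.
Every other individual is either homozygous by phenotype or has at least one consistent homozygous assignment, so the count is 3.

3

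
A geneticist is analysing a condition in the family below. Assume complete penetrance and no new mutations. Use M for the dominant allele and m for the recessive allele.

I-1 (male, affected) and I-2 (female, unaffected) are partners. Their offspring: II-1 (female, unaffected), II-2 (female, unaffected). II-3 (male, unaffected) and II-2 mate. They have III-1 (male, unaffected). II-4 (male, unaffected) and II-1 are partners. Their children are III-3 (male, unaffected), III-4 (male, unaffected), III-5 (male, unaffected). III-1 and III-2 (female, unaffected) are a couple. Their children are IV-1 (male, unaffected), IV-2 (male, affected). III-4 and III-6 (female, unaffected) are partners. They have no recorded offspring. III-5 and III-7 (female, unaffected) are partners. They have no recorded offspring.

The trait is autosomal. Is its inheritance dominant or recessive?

III-1 and III-2 are both unaffected yet have an affected child IV-2. Under dominance, an affected child requires at least one affected parent, so the trait cannot be dominant.

recessive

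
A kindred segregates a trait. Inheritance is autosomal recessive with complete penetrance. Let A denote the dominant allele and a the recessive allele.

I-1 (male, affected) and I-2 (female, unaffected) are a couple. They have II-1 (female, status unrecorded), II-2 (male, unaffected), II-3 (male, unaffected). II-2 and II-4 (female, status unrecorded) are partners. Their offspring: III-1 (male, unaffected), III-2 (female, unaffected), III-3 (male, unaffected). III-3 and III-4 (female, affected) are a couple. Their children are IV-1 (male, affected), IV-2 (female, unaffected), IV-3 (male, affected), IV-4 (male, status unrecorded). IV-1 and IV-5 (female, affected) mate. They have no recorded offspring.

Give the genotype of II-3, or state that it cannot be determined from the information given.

Aa

From phenotype alone, II-3 is AA or Aa.
II-3 is unaffected so carries A and received a from I-1 (aa), so II-3 is Aa.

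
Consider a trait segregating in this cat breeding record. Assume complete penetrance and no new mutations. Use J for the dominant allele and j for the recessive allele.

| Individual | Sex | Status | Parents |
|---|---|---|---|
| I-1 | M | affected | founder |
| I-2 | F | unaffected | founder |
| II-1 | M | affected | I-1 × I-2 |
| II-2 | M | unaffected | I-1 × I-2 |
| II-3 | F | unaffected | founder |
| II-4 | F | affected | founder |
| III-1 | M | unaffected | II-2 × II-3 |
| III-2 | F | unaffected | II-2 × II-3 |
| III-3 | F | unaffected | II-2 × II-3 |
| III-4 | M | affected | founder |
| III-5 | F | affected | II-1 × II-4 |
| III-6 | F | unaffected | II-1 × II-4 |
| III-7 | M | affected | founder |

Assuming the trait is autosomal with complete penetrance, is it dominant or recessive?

dominant

II-1 and II-4 are both affected yet have an unaffected child III-6. Under a recessive model two affected parents are homozygous and every child would be affected, so the trait cannot be recessive.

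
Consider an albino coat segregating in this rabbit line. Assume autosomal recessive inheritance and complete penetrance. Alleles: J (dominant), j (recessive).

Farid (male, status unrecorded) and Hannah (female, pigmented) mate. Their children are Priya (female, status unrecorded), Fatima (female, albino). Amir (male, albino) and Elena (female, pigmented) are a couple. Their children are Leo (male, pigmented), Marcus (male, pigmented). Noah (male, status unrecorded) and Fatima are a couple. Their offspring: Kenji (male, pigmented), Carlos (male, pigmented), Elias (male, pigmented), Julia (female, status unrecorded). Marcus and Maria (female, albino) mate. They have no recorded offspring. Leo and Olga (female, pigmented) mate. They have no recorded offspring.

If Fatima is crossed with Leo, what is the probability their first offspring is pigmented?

Fatima is albino, so Fatima is jj.
Leo is pigmented so carries J and received j from Amir (jj), so Leo is Jj.
The cross gives 1/2 Jj : 1/2 jj, so P(offspring is pigmented) = 1/2.

1/2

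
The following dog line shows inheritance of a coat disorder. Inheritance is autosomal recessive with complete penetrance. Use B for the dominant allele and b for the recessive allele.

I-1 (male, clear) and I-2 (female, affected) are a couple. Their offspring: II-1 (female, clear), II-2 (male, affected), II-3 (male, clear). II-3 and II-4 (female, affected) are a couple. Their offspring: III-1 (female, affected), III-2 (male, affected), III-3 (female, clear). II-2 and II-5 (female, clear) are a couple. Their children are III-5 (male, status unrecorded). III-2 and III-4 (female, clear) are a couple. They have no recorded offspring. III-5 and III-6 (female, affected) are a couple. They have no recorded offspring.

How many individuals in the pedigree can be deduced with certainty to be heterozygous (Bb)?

4

Obligate heterozygotes: I-1 is clear so carries B and passed b to II-2 (bb), so I-1 is Bb; II-1 is clear so carries B and received b from I-2 (bb), so II-1 is Bb; II-3 is clear so carries B and received b from I-2 (bb), so II-3 is Bb; III-3 is clear so carries B and received b from II-4 (bb), so III-3 is Bb.
Every other individual is either homozygous by phenotype or has at least one consistent homozygous assignment, so the count is 4.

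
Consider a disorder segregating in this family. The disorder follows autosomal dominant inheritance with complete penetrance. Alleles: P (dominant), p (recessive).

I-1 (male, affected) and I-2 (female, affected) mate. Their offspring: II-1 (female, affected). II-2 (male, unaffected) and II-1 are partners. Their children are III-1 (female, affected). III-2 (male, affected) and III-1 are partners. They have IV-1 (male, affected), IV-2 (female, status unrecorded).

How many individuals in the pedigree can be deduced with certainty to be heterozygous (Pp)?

Obligate heterozygotes: III-1 is affected so carries P and received p from II-2 (pp), so III-1 is Pp.
Every other individual is either homozygous by phenotype or has at least one consistent homozygous assignment, so the count is 1.

1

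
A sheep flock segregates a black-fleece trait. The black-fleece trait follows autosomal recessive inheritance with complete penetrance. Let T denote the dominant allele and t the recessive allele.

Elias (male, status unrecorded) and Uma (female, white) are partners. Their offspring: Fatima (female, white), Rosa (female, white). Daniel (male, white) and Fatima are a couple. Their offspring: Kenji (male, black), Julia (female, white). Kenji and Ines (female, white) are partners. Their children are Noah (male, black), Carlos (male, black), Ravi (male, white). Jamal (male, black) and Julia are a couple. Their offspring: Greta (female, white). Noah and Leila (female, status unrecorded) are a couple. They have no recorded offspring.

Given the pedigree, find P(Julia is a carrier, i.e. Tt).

1/2

Daniel is white so carries T and passed t to Kenji (tt), so Daniel is Tt.
Fatima is white so carries T and passed t to Kenji (tt), so Fatima is Tt.
Their cross gives offspring ratios 1/4 TT : 1/2 Tt : 1/4 tt. Conditioning on Julia being white, P(Tt) = 1/2 / 3/4 = 2/3 before taking Julia's own offspring into account.
Jamal is black, so Jamal is tt.
Now use Julia's offspring. Probability of each recorded status — white daughter Greta: 1/2 if Julia is Tt, 1 if TT.
Bayes: P(Tt) = 2/3·1/2 / (2/3·1/2 + 1/3·1) = 1/2.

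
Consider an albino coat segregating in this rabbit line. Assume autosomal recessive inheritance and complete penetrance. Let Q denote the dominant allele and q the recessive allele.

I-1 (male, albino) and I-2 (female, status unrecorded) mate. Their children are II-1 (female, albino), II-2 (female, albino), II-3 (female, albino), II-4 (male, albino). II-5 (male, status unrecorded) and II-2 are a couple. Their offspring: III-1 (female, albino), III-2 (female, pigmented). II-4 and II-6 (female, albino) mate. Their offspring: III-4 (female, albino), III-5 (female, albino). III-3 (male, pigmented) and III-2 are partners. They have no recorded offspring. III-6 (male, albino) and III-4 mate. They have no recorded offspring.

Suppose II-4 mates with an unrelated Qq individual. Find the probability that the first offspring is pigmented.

II-4 is albino, so II-4 is qq.
The cross gives 1/2 Qq : 1/2 qq, so P(offspring is pigmented) = 1/2.

1/2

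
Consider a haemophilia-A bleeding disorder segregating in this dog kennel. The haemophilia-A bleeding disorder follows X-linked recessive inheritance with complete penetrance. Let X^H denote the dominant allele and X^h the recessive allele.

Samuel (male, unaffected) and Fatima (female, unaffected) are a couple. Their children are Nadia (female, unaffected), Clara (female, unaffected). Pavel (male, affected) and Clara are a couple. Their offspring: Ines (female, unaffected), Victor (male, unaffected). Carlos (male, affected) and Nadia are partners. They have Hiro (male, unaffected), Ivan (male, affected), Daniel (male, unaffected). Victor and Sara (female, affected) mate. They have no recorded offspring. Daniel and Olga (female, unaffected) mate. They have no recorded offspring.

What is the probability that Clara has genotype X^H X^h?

1/5

Samuel is unaffected, so Samuel is X^H Y.
Fatima is unaffected so carries H and passed h to Nadia (X^H X^h, whose H came from Samuel), so Fatima is X^H X^h.
Their cross gives offspring ratios 1/2 X^H X^H : 1/2 X^H X^h. Conditioning on Clara being unaffected, P(X^H X^h) = 1/2 / 1 = 1/2 before taking Clara's own offspring into account.
Pavel is affected, so Pavel is X^h Y.
Now use Clara's offspring. Probability of each recorded status — unaffected daughter Ines: 1/2 if Clara is X^H X^h, 1 if X^H X^H; unaffected son Victor: 1/2 if Clara is X^H X^h, 1 if X^H X^H.
Bayes: P(X^H X^h) = 1/2·1/4 / (1/2·1/4 + 1/2·1) = 1/5.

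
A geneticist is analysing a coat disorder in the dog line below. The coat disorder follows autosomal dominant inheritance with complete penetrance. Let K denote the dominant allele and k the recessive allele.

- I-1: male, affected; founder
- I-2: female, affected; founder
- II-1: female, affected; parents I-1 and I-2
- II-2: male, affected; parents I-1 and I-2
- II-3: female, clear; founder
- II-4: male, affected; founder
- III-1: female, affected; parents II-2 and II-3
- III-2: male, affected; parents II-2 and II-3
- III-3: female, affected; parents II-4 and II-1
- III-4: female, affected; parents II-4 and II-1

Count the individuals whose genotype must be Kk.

Obligate heterozygotes: III-1 is affected so carries K and received k from II-3 (kk), so III-1 is Kk; III-2 is affected so carries K and received k from II-3 (kk), so III-2 is Kk.
Every other individual is either homozygous by phenotype or has at least one consistent homozygous assignment, so the count is 2.

2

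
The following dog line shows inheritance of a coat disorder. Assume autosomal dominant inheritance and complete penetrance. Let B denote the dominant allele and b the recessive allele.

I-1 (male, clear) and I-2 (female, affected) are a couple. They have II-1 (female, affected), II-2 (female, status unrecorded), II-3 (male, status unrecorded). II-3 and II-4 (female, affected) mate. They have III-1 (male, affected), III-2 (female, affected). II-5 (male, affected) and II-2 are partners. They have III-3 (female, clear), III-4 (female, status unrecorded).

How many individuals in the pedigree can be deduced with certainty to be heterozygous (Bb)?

Obligate heterozygotes: II-1 is affected so carries B and received b from I-1 (bb), so II-1 is Bb; II-5 is affected so carries B and passed b to III-3 (bb), so II-5 is Bb.
Every other individual is either homozygous by phenotype or has at least one consistent homozygous assignment, so the count is 2.

2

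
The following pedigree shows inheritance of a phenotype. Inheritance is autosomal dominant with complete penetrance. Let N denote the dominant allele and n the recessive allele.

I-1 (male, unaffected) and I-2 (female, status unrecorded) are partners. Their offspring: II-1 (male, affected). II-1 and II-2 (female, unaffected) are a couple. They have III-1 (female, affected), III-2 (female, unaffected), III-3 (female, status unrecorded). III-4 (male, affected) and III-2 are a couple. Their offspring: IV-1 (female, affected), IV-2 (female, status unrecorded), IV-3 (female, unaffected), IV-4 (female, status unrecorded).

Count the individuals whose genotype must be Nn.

4

Obligate heterozygotes: II-1 is affected so carries N and received n from I-1 (nn), so II-1 is Nn; III-1 is affected so carries N and received n from II-2 (nn), so III-1 is Nn; III-4 is affected so carries N and passed n to IV-3 (nn), so III-4 is Nn; IV-1 is affected so carries N and received n from III-2 (nn), so IV-1 is Nn.
Every other individual is either homozygous by phenotype or has at least one consistent homozygous assignment, so the count is 4.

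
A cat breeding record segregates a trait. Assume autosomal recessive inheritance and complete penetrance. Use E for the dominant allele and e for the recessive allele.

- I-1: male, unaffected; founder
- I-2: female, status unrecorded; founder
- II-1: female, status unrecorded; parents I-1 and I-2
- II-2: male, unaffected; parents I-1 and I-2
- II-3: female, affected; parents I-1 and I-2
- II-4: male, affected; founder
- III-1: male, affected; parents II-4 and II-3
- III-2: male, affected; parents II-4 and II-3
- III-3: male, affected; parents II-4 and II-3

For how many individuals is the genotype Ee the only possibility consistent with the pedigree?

Obligate heterozygotes: I-1 is unaffected so carries E and passed e to II-3 (ee), so I-1 is Ee.
Every other individual is either homozygous by phenotype or has at least one consistent homozygous assignment, so the count is 1.

1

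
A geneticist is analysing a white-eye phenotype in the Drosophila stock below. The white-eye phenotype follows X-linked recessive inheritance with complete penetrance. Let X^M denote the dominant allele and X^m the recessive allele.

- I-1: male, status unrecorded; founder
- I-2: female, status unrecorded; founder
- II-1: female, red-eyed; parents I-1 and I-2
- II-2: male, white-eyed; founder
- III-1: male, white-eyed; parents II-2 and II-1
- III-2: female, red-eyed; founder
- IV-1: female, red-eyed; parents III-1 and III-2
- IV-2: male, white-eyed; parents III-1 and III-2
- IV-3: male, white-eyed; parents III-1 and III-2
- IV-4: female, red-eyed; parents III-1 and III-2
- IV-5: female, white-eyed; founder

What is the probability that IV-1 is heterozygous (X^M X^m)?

IV-1 is red-eyed so carries M and received m from III-1 (X^m Y), so IV-1 is X^M X^m, giving P(X^M X^m) = 1.

1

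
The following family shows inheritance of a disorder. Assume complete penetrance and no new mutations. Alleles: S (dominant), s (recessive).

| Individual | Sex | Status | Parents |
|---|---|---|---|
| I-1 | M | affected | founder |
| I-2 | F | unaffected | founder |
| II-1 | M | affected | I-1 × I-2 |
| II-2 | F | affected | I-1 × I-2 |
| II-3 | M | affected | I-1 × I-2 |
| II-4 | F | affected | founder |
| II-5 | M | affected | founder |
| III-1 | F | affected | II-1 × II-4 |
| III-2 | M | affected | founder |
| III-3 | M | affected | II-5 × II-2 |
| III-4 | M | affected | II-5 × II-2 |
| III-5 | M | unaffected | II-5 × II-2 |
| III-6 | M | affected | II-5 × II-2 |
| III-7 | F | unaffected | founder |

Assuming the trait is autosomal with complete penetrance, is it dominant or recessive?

dominant

II-5 and II-2 are both affected yet have an unaffected child III-5. Under a recessive model two affected parents are homozygous and every child would be affected, so the trait cannot be recessive.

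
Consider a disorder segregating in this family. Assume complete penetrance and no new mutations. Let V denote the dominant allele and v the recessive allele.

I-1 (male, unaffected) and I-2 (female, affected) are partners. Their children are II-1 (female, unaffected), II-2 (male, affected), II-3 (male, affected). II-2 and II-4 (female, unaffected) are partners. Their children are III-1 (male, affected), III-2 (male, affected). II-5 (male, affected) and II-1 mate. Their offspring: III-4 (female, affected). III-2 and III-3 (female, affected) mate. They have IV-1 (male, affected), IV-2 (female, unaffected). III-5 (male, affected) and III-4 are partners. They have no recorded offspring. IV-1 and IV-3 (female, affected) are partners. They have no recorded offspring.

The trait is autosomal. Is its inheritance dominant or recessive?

III-2 and III-3 are both affected yet have an unaffected child IV-2. Under a recessive model two affected parents are homozygous and every child would be affected, so the trait cannot be recessive.

dominant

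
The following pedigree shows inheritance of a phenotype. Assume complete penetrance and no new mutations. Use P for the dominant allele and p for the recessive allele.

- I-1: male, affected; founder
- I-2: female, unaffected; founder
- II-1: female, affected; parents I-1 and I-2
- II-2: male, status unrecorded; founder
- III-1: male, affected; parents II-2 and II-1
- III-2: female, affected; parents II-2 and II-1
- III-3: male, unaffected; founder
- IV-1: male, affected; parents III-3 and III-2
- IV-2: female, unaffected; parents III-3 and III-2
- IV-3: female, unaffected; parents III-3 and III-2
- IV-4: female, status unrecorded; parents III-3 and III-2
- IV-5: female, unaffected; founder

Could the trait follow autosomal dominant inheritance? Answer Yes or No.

Yes

A consistent assignment under autosomal dominant exists: I-1 PP, I-2 pp, II-1 Pp, II-2 PP, III-1 PP, III-2 Pp, III-3 pp, IV-1 Pp, IV-2 pp, IV-3 pp, IV-4 Pp, IV-5 pp.
In this assignment every recorded phenotype matches its genotype and every non-founder's genotype is obtainable from its parents' genotypes, so the pedigree is consistent.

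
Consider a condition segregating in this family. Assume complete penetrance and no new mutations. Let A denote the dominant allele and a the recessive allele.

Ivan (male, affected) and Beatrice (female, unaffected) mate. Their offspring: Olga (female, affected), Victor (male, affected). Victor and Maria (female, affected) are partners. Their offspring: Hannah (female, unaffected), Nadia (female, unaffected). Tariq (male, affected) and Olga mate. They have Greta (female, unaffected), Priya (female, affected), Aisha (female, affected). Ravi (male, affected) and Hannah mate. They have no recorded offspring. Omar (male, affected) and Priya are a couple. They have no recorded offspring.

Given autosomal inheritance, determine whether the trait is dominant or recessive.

dominant

Victor and Maria are both affected yet have an unaffected child Hannah. Under a recessive model two affected parents are homozygous and every child would be affected, so the trait cannot be recessive.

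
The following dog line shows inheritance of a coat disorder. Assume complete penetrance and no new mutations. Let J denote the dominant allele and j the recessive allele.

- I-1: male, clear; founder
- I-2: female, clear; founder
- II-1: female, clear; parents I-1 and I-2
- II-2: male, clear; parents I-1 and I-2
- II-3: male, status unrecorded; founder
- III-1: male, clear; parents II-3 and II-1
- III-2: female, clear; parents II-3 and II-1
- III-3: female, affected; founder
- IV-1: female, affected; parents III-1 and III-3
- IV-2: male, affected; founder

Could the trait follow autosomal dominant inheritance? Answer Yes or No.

A consistent assignment under autosomal dominant exists: I-1 jj, I-2 jj, II-1 jj, II-2 jj, II-3 Jj, III-1 jj, III-2 jj, III-3 JJ, IV-1 Jj, IV-2 JJ.
In this assignment every recorded phenotype matches its genotype and every non-founder's genotype is obtainable from its parents' genotypes, so the pedigree is consistent.

Yes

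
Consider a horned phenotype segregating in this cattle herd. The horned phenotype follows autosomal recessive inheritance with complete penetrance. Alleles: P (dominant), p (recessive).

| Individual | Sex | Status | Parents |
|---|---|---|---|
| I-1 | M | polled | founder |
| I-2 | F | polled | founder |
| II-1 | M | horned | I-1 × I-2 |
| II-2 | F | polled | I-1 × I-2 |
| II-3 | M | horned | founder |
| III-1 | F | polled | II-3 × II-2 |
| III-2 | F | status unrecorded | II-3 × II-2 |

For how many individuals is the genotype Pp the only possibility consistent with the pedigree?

3

Obligate heterozygotes: I-1 is polled so carries P and passed p to II-1 (pp), so I-1 is Pp; I-2 is polled so carries P and passed p to II-1 (pp), so I-2 is Pp; III-1 is polled so carries P and received p from II-3 (pp), so III-1 is Pp.
Every other individual is either homozygous by phenotype or has at least one consistent homozygous assignment, so the count is 3.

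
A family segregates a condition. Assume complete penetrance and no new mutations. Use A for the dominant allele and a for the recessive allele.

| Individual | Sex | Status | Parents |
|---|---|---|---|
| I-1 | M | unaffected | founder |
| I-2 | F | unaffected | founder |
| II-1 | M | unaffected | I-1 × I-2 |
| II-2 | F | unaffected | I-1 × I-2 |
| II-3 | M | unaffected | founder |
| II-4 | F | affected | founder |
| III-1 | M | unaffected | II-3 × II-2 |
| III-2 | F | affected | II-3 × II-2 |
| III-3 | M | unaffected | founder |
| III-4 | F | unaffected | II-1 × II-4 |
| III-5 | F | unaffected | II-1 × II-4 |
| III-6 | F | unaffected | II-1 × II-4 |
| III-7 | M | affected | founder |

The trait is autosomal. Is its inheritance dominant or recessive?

II-3 and II-2 are both unaffected yet have an affected child III-2. Under dominance, an affected child requires at least one affected parent, so the trait cannot be dominant.

recessive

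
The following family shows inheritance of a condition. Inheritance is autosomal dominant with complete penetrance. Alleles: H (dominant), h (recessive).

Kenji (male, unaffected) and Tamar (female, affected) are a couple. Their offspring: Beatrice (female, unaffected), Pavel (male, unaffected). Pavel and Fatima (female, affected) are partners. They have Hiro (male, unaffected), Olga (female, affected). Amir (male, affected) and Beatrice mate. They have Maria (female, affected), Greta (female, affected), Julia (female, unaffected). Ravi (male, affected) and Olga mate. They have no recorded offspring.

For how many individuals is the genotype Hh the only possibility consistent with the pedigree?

Obligate heterozygotes: Tamar is affected so carries H and passed h to Beatrice (hh), so Tamar is Hh; Fatima is affected so carries H and passed h to Hiro (hh), so Fatima is Hh; Amir is affected so carries H and passed h to Julia (hh), so Amir is Hh; Olga is affected so carries H and received h from Pavel (hh), so Olga is Hh; Maria is affected so carries H and received h from Beatrice (hh), so Maria is Hh; Greta is affected so carries H and received h from Beatrice (hh), so Greta is Hh.
Every other individual is either homozygous by phenotype or has at least one consistent homozygous assignment, so the count is 6.

6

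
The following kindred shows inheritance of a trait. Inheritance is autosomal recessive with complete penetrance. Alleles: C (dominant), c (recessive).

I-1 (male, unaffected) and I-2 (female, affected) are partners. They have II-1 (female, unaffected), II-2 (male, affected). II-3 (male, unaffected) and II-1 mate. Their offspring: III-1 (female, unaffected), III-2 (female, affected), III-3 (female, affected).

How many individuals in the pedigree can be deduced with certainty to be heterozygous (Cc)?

Obligate heterozygotes: I-1 is unaffected so carries C and passed c to II-2 (cc), so I-1 is Cc; II-1 is unaffected so carries C and received c from I-2 (cc), so II-1 is Cc; II-3 is unaffected so carries C and passed c to III-2 (cc), so II-3 is Cc.
Every other individual is either homozygous by phenotype or has at least one consistent homozygous assignment, so the count is 3.

3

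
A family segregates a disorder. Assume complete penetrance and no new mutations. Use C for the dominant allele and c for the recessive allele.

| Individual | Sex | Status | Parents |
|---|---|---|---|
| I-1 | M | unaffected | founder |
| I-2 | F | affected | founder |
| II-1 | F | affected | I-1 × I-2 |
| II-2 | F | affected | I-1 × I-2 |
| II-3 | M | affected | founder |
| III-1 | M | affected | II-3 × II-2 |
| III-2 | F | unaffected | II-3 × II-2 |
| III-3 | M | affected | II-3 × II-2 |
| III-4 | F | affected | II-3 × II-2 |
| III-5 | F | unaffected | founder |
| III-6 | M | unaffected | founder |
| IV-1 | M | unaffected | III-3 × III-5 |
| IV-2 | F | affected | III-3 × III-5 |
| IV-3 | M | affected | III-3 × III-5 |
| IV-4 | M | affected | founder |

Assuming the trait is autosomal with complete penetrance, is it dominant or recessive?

dominant

II-3 and II-2 are both affected yet have an unaffected child III-2. Under a recessive model two affected parents are homozygous and every child would be affected, so the trait cannot be recessive.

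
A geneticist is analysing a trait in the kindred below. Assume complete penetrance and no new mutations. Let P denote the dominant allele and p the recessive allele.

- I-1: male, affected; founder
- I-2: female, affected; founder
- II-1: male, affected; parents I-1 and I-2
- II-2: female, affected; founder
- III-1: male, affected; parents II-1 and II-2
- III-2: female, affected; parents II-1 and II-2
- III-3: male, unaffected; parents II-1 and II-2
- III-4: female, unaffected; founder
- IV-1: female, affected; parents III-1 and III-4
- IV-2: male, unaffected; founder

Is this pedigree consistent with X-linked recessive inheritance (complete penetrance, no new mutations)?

No

Under X-linked recessive, III-3 (unaffected, male) cannot arise from II-1 (affected) × II-2 (affected).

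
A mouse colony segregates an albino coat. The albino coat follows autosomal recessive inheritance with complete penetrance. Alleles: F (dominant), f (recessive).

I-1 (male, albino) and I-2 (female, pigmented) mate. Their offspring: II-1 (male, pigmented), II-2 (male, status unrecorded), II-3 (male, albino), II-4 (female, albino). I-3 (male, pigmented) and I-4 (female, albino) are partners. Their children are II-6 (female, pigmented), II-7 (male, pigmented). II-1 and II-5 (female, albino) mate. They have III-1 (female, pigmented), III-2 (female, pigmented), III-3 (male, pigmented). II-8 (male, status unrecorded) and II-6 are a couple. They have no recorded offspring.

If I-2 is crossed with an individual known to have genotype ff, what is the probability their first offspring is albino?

I-2 is pigmented so carries F and passed f to II-3 (ff), so I-2 is Ff.
The cross gives 1/2 Ff : 1/2 ff, so P(offspring is albino) = 1/2.

1/2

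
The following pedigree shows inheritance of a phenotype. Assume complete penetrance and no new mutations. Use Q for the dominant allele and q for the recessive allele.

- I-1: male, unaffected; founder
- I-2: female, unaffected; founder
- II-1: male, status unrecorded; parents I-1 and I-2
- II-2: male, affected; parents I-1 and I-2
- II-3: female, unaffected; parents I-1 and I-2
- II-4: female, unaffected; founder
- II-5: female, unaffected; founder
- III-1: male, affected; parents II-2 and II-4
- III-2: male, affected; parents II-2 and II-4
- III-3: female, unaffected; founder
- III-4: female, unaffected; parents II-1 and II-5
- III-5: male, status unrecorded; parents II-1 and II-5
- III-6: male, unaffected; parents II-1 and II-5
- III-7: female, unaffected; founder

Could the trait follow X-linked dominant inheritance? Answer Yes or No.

Under X-linked dominant, II-2 (affected, male) cannot arise from I-1 (unaffected) × I-2 (unaffected).

No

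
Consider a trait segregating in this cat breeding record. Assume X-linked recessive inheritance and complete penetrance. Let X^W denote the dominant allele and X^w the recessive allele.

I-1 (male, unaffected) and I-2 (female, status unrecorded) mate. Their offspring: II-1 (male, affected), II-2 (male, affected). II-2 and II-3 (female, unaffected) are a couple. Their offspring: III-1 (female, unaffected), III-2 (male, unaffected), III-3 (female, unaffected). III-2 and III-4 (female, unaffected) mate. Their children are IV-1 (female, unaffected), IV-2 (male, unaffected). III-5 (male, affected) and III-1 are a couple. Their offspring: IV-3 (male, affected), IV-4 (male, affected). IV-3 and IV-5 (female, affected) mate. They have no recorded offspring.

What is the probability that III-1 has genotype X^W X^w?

1

III-1 is unaffected so carries W and received w from II-2 (X^w Y), so III-1 is X^W X^w, giving P(X^W X^w) = 1.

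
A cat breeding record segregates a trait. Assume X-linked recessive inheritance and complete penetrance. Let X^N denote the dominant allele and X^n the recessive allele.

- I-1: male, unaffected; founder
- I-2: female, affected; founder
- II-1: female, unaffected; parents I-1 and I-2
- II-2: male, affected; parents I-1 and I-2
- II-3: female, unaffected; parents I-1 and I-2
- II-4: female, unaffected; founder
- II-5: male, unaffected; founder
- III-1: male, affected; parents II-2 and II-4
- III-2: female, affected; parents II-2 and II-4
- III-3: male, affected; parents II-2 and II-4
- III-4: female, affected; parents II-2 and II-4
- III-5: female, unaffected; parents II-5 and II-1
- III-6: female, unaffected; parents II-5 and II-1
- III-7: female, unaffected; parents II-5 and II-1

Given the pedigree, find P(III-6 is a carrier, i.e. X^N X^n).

II-5 is unaffected, so II-5 is X^N Y.
II-1 is unaffected so carries N and received n from I-2 (X^n X^n), so II-1 is X^N X^n.
Their cross gives offspring ratios 1/2 X^N X^N : 1/2 X^N X^n. Conditioning on III-6 being unaffected, P(X^N X^n) = 1/2 / 1 = 1/2.

1/2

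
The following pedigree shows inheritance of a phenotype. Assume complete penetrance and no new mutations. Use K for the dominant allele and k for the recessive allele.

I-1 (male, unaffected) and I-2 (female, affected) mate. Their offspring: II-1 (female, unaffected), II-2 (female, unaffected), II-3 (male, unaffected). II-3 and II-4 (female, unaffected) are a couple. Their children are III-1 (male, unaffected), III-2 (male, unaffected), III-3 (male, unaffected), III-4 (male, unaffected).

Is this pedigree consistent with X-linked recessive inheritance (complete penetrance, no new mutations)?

No

Under X-linked recessive, II-3 (unaffected, male) cannot arise from I-1 (unaffected) × I-2 (affected).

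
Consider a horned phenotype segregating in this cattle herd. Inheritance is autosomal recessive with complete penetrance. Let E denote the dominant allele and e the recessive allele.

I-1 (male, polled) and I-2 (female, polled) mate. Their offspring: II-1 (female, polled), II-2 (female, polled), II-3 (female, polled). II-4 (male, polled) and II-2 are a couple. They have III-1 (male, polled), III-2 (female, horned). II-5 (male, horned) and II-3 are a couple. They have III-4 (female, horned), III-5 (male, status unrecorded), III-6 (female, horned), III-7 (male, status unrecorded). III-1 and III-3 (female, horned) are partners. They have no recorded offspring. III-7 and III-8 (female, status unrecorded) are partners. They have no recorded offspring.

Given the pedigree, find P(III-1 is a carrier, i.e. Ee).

II-4 is polled so carries E and passed e to III-2 (ee), so II-4 is Ee.
II-2 is polled so carries E and passed e to III-2 (ee), so II-2 is Ee.
Their cross gives offspring ratios 1/4 EE : 1/2 Ee : 1/4 ee. Conditioning on III-1 being polled, P(Ee) = 1/2 / 3/4 = 2/3.

2/3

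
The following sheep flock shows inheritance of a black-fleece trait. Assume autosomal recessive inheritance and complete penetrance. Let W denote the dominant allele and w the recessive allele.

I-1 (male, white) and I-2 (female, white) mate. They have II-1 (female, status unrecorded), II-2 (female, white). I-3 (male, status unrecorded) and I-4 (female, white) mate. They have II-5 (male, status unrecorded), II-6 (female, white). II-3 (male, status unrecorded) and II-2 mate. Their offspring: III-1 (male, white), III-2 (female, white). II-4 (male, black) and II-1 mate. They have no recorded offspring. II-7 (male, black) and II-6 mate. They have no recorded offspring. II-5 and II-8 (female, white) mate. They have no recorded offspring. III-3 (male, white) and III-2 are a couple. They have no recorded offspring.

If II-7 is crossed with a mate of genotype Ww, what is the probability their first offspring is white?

1/2

II-7 is black, so II-7 is ww.
The cross gives 1/2 Ww : 1/2 ww, so P(offspring is white) = 1/2.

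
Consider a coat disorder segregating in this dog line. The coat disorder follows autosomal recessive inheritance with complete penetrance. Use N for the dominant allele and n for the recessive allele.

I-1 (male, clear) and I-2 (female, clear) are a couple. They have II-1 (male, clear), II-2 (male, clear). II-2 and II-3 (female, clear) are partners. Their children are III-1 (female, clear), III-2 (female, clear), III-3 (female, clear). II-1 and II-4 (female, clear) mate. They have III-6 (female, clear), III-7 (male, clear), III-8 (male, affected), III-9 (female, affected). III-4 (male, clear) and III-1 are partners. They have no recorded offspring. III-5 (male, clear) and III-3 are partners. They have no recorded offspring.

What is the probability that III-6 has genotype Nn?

II-1 is clear so carries N and passed n to III-8 (nn), so II-1 is Nn.
II-4 is clear so carries N and passed n to III-8 (nn), so II-4 is Nn.
Their cross gives offspring ratios 1/4 NN : 1/2 Nn : 1/4 nn. Conditioning on III-6 being clear, P(Nn) = 1/2 / 3/4 = 2/3.

2/3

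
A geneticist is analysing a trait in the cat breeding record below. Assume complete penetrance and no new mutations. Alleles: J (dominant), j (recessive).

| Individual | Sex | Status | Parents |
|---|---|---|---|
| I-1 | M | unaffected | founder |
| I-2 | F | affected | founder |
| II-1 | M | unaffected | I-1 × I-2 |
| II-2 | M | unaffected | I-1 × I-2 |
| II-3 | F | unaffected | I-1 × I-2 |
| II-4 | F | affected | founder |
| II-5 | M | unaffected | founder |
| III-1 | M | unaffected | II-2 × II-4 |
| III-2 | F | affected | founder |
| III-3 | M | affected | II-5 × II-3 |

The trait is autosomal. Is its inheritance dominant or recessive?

recessive

II-5 and II-3 are both unaffected yet have an affected child III-3. Under dominance, an affected child requires at least one affected parent, so the trait cannot be dominant.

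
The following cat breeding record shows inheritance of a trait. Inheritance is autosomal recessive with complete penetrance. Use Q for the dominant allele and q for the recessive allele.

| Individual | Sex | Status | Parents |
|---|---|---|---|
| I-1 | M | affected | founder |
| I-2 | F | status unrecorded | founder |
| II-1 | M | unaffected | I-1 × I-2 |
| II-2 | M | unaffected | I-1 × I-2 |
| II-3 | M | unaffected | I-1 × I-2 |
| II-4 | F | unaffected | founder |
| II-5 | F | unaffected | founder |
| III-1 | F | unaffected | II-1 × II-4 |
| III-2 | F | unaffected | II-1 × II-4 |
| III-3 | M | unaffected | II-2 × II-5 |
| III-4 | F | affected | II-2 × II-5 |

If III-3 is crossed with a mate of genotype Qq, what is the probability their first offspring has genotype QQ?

II-2 is unaffected so carries Q and received q from I-1 (qq), so II-2 is Qq.
II-5 is unaffected so carries Q and passed q to III-4 (qq), so II-5 is Qq.
III-3 is an unaffected offspring of II-2 (Qq) × II-5 (Qq), whose cross gives 1/4 QQ : 1/2 Qq : 1/4 qq; conditioning on being unaffected, III-3 is QQ with probability 1/3, Qq with probability 2/3.
Summing over parental genotype combinations, P(offspring has genotype QQ) = 1/3·1/2 + 2/3·1/4 = 1/3.

1/3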